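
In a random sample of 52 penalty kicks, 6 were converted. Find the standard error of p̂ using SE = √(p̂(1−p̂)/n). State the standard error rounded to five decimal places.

SE = 0.04430

The sample proportion is 6/52 = 0.11538.
p̂(1−p̂) = 0.102067.
Dividing by n and taking the root: √0.001962827 = 0.04430.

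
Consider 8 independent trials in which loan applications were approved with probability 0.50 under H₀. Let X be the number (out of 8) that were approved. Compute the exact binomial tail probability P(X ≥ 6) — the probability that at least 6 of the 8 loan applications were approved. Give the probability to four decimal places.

X is binomial with n = 8 and p = 0.50.
P(X ≥ 6) = C(8,6)·0.50^6·0.50^2 + C(8,7)·0.50^7·0.50^1 + C(8,8)·0.50^8·0.50^0.
= 0.109375 + 0.031250 + 0.003906 = 0.1445.

P = 0.1445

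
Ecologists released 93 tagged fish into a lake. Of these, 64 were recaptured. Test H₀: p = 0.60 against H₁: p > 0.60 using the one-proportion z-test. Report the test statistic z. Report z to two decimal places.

z = 1.74

The sample proportion is 64/93 = 0.68817.
Under H₀, SE = √(p₀(1−p₀)/n) = √(0.60·0.40/93) = √0.002580645 = 0.050800.
z = (0.68817 − 0.60)/0.050800 = 0.08817/0.050800 = 1.74.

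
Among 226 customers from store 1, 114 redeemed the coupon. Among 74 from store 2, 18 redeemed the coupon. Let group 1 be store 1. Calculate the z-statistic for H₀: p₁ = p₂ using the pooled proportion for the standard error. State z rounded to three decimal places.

p̂₁ = 114/226 = 0.50442, p̂₂ = 18/74 = 0.24324.
Pooled p̂ = (114+18)/(226+74) = 132/300 = 0.44000.
Pooled SE = √[0.2464000·0.01793829] ≈ 0.066483.
z = 0.26118/0.066483 = 3.929.

z = 3.929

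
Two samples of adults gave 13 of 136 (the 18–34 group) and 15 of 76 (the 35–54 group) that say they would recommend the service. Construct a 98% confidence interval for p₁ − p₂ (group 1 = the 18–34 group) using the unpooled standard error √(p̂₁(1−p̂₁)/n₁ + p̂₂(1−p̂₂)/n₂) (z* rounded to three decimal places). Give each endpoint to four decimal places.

(-0.2231, 0.0195)

p̂₁ = 13/136 = 0.09559, p̂₂ = 15/76 = 0.19737; p̂₁ − p̂₂ = -0.10178.
SE = √(0.000635670 + 0.002084396) = √0.002720066 = 0.052154.
For 98% confidence, z* = 2.326. Margin = 2.326·0.052154 = 0.12131.
So the interval runs from -0.2231 to 0.0195.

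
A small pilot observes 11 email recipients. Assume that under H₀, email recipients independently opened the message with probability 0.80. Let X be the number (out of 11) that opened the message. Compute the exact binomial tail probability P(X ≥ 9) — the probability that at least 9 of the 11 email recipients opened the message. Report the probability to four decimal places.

X is binomial with n = 11 and p = 0.80.
P(X ≥ 9) = C(11,9)·0.80^9·0.20^2 + C(11,10)·0.80^10·0.20^1 + C(11,11)·0.80^11·0.20^0.
= 0.295279 + 0.236223 + 0.085899 = 0.6174.

P = 0.6174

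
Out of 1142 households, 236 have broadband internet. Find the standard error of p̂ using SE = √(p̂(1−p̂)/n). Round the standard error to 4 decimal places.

p̂ = 236/1142 = 0.20665.
p̂(1−p̂) = 0.20665·0.79335 = 0.163946.
SE = √(0.163946/1142) = √0.000143560 = 0.0120.

SE = 0.0120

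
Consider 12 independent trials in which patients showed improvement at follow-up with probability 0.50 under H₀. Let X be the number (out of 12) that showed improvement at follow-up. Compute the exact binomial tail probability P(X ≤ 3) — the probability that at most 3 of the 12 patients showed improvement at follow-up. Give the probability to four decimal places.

P = 0.0730

X ~ Binomial(n=12, p=0.50).
P(X ≤ 3) = C(12,0)·0.50^0·0.50^12 + C(12,1)·0.50^1·0.50^11 + C(12,2)·0.50^2·0.50^10 + C(12,3)·0.50^3·0.50^9.
= 0.000244 + 0.002930 + 0.016113 + 0.053711 = 0.0730.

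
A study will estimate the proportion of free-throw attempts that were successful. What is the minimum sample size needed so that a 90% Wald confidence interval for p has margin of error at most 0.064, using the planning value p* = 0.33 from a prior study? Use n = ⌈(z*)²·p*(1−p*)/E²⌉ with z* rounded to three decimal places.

z* = 1.645 at the 90% level.
p*(1−p*) = 0.2211.
Required n before rounding: 2.706025 × 0.2211 / 0.064² = 146.070.
⌈146.070⌉ = 147.

n = 147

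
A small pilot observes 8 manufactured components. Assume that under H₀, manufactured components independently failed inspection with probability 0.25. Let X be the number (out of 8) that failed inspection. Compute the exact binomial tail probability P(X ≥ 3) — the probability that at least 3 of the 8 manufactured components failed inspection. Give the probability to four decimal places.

P = 0.3215

X is binomial with n = 8 and p = 0.25.
P(X ≥ 3) = Σ_{j=3}^{8} C(8,j)·0.25^j·0.75^{8−j}.
= 0.207642 + 0.086517 + 0.023071 + 0.003845 + 0.000366 + 0.000015 = 0.3215.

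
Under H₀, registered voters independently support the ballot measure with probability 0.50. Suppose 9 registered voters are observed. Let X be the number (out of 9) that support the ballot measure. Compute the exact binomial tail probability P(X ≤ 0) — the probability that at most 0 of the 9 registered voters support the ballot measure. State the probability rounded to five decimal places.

X ~ Binomial(n=9, p=0.50).
P(X ≤ 0) = C(9,0)·0.50^0·0.50^9.
= 0.001953 = 0.00195.

P = 0.00195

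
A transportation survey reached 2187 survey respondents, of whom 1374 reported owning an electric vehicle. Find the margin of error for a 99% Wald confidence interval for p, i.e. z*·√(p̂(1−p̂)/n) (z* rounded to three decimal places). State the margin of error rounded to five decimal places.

p̂ = 1374/2187 = 0.62826.
SE = √(p̂(1−p̂)/n) = √(0.233550/2187) = 0.010334.
z* = 2.576 at the 99% level.
ME = 2.576·0.010334 = 0.02662.

ME = 0.02662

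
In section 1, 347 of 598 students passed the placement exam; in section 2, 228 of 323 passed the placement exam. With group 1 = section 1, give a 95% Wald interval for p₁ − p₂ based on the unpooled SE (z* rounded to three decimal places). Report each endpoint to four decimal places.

(-0.1891, -0.0621)

p̂₁ = 347/598 = 0.58027, p̂₂ = 228/323 = 0.70588; p̂₁ − p̂₂ = -0.12561.
Unpooled SE = √(p̂₁(1−p̂₁)/n₁ + p̂₂(1−p̂₂)/n₂) = √(0.000407286 + 0.000642763) = 0.032404.
z* = 1.960 at the 95% level. Margin = 1.960·0.032404 = 0.06351.
Interval: -0.12561 ± 0.06351 → (-0.1891, -0.0621).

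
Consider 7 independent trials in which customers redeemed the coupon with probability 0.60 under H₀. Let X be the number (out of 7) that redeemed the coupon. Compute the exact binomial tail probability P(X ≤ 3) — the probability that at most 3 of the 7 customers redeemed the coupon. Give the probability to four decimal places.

P = 0.2898

X ~ Binomial(n=7, p=0.60).
P(X ≤ 3) = C(7,0)·0.60^0·0.40^7 + C(7,1)·0.60^1·0.40^6 + C(7,2)·0.60^2·0.40^5 + C(7,3)·0.60^3·0.40^4.
= 0.001638 + 0.017203 + 0.077414 + 0.193536 = 0.2898.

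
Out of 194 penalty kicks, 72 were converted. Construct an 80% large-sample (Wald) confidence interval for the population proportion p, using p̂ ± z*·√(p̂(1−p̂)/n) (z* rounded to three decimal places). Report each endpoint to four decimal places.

The sample proportion is 72/194 = 0.37113.
SE(p̂) = √(0.37113·0.62887/194) = 0.034685.
For 80% confidence, z* = 1.282.
Margin of error: 1.282 × 0.034685 = 0.04447.
So the interval runs from 0.3267 to 0.4156.

(0.3267, 0.4156)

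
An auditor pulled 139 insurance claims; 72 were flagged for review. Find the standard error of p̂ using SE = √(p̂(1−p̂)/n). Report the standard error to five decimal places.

The sample proportion is 72/139 = 0.51799.
p̂(1−p̂) = 0.249676.
SE = √(0.249676/139) = 0.04238.

SE = 0.04238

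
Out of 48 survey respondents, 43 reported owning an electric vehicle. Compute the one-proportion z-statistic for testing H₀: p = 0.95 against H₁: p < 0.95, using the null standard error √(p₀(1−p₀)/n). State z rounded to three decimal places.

Sample proportion p̂ = 43/48 = 0.89583.
SE₀ = √(0.95·0.05/48) = 0.031458.
z = (p̂ − p₀)/SE = (0.89583 − 0.95)/0.031458 = -1.722.

z = -1.722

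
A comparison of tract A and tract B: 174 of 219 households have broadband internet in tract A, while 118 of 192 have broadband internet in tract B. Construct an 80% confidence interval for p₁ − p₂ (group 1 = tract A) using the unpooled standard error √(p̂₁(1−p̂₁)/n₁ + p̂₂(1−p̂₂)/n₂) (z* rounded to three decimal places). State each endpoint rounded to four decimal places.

p̂₁ = 0.79452, p̂₂ = 0.61458, so the observed difference is 0.17994.
SE = √(0.000745469 + 0.001233701) = √0.001979170 = 0.044488.
For 80% confidence, z* = 1.282. Margin = 1.282·0.044488 = 0.05703.
So the interval runs from 0.1229 to 0.2370.

(0.1229, 0.2370)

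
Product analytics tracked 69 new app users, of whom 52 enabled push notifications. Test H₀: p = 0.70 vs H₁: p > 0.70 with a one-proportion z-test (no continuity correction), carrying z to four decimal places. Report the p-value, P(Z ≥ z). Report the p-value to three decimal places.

With x = 52 successes in n = 69, p̂ = 0.75362.
Under H₀, SE = √(p₀(1−p₀)/n) = √(0.70·0.30/69) = √0.003043478 = 0.055168.
z = (p̂ − p₀)/SE = (52/69 − 0.70)/0.055168 ≈ 0.9720.
p-value = P(Z ≥ z) with z = 0.9720 → 0.166.

p-value = 0.166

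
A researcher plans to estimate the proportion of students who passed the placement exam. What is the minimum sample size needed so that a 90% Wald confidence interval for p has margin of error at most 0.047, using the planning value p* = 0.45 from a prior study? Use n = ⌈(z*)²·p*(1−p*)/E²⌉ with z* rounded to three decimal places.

n = 304

For 90% confidence, z* = 1.645.
p*(1−p*) = 0.2475.
Required n before rounding: 2.706025 × 0.2475 / 0.047² = 303.188.
⌈303.188⌉ = 304.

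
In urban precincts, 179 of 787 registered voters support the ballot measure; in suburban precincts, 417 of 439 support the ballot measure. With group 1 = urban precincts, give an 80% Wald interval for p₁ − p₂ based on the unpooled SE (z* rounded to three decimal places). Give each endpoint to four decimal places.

(-0.7458, -0.6991)

p̂₁ = 179/787 = 0.22745, p̂₂ = 417/439 = 0.94989; p̂₁ − p̂₂ = -0.72244.
SE = √(0.000223271 + 0.000108434) = √0.000331705 = 0.018213.
The 80% critical value is z* = 1.282. Margin = 1.282·0.018213 = 0.02335.
Interval: -0.72244 ± 0.02335 → (-0.7458, -0.6991).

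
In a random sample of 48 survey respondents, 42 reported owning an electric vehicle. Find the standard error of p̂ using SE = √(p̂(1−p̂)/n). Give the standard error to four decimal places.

SE = 0.0477

The sample proportion is 42/48 = 0.87500.
p̂(1−p̂) = 0.109375.
Dividing by n and taking the root: √0.002278646 = 0.0477.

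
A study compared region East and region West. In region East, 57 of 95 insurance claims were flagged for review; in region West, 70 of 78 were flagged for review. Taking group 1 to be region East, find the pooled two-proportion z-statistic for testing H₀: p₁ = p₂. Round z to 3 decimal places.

Sample proportions: p̂₁ = 57/95 = 0.60000 and p̂₂ = 70/78 = 0.89744.
Pooling: p̂ = 127/173 = 0.73410.
Pooled SE = √[0.1951953·0.02334683] ≈ 0.067507.
z = -0.29744/0.067507 = -4.406.

z = -4.406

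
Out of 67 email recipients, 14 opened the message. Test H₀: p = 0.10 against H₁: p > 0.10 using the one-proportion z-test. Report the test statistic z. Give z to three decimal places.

The sample proportion is 14/67 = 0.20896.
Under H₀, SE = √(p₀(1−p₀)/n) = √(0.10·0.90/67) = √0.001343284 = 0.036651.
z = (0.20896 − 0.10)/0.036651 = 0.10896/0.036651 = 2.973.

z = 2.973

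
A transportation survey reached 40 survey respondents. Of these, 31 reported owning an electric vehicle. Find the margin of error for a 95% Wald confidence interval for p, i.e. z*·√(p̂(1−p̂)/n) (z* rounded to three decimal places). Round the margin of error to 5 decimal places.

p̂ = 31/40 = 0.77500.
Standard error of p̂: √(0.174375/40) = √0.004359375 = 0.066026.
For 95% confidence, z* = 1.960.
ME = 1.960·0.066026 = 0.12941.

ME = 0.12941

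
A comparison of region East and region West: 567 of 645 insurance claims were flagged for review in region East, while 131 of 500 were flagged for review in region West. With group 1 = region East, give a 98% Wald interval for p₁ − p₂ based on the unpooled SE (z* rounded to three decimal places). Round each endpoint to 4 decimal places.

(0.5624, 0.6717)

p̂₁ = 0.87907, p̂₂ = 0.26200, so the observed difference is 0.61707.
Unpooled SE = √(p̂₁(1−p̂₁)/n₁ + p̂₂(1−p̂₂)/n₂) = √(0.000164816 + 0.000386712) = 0.023485.
For 98% confidence, z* = 2.326. Margin = 2.326·0.023485 = 0.05463.
CI: 0.61707 ± 0.05463 = (0.5624, 0.6717).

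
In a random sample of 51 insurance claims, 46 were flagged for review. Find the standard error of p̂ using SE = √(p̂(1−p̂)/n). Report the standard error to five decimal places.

The sample proportion is 46/51 = 0.90196.
p̂(1−p̂) = 0.90196·0.09804 = 0.088428.
Dividing by n and taking the root: √0.001733882 = 0.04164.

SE = 0.04164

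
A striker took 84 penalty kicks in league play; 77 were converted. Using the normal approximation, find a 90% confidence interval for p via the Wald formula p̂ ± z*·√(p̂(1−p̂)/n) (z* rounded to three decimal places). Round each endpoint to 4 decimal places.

Sample proportion p̂ = 77/84 = 0.91667.
Standard error of p̂: √(0.076389/84) = √0.000909392 = 0.030156.
The 90% critical value is z* = 1.645.
Margin of error: 1.645 × 0.030156 = 0.04961.
So the interval runs from 0.8671 to 0.9663.

(0.8671, 0.9663)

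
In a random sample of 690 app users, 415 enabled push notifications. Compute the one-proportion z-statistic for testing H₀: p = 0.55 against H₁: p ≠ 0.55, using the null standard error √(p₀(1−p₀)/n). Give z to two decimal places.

p̂ = 415/690 = 0.60145.
SE₀ = √(0.55·0.45/690) = 0.018939.
z = (0.60145 − 0.55)/0.018939 = 0.05145/0.018939 = 2.72.

z = 2.72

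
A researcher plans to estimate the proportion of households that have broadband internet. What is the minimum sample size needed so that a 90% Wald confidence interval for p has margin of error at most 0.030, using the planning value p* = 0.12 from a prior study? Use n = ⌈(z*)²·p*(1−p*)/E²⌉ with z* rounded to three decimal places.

n = 318

For 90% confidence, z* = 1.645.
p*(1−p*) = 0.1056.
(z*)²·p*(1−p*)/E² = 2.706025·0.1056/0.000900 = 317.507.
Rounding up, n = 318.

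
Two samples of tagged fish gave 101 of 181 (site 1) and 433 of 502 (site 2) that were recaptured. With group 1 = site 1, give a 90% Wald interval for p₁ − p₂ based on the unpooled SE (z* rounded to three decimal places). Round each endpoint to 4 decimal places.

p̂₁ = 0.55801, p̂₂ = 0.86255, so the observed difference is -0.30454.
Unpooled SE = √(p̂₁(1−p̂₁)/n₁ + p̂₂(1−p̂₂)/n₂) = √(0.001362623 + 0.000236171) = 0.039985.
z* = 1.645 at the 90% level. Margin of error = 0.06578.
So the interval runs from -0.3703 to -0.2388.

(-0.3703, -0.2388)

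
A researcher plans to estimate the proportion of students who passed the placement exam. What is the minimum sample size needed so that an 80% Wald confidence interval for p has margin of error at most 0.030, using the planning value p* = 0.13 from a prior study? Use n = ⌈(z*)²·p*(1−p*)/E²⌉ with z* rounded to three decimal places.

For 80% confidence, z* = 1.282.
p*(1−p*) = 0.13·0.87 = 0.1131.
(z*)²·p*(1−p*)/E² = 1.643524·0.1131/0.000900 = 206.536.
Rounding up, n = 207.

n = 207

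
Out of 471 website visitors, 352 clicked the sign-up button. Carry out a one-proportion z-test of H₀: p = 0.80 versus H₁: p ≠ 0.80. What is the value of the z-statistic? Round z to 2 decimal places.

z = -2.86

Sample proportion p̂ = 352/471 = 0.74735.
SE₀ = √(0.80·0.20/471) = 0.018431.
Test statistic: z = -0.05265/0.018431 = -2.86.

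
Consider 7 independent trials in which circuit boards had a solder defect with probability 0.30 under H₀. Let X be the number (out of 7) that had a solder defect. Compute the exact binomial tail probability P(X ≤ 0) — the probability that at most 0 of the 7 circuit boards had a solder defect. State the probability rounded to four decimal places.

X ~ Binomial(n=7, p=0.30).
P(X ≤ 0) = C(7,0)·0.30^0·0.70^7.
= 0.082354 = 0.0824.

P = 0.0824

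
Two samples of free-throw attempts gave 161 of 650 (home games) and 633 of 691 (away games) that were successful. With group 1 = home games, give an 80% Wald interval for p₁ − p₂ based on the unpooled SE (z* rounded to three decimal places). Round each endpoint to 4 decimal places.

(-0.6939, -0.6428)

p̂₁ = 161/650 = 0.24769, p̂₂ = 633/691 = 0.91606; p̂₁ − p̂₂ = -0.66837.
Unpooled SE = √(p̂₁(1−p̂₁)/n₁ + p̂₂(1−p̂₂)/n₂) = √(0.000286678 + 0.000111275) = 0.019949.
The 80% critical value is z* = 1.282. Margin of error = 0.02557.
Interval: -0.66837 ± 0.02557 → (-0.6939, -0.6428).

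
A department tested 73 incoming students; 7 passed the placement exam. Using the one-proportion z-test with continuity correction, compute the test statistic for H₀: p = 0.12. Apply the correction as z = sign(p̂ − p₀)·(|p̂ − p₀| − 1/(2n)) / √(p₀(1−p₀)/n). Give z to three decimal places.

Sample proportion p̂ = 7/73 = 0.09589. p̂ − p₀ = -0.024110.
Continuity correction 1/(2n) = 1/146 = 0.006849.
Corrected numerator: |-0.024110| − 0.006849 = 0.017261.
Under H₀, SE = √(p₀(1−p₀)/n) = √(0.12·0.88/73) = √0.001446575 = 0.038034.
z = (−)0.017261/0.038034 = -0.454.

z = -0.454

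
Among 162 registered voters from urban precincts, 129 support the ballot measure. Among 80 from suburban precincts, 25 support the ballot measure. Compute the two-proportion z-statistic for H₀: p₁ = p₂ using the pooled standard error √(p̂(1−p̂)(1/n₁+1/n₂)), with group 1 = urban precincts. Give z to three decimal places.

z = 7.360

Sample proportions: p̂₁ = 129/162 = 0.79630 and p̂₂ = 25/80 = 0.31250.
Pooling: p̂ = 154/242 = 0.63636.
Pooled SE = √[0.2314050·0.01867284] ≈ 0.065734.
z = (p̂₁ − p̂₂)/SE = (0.79630 − 0.31250)/0.065734 = 0.48380/0.065734 = 7.360.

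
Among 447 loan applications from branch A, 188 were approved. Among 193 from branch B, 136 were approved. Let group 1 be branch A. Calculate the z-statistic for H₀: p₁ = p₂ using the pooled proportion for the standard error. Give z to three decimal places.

z = -6.597

Sample proportions: p̂₁ = 188/447 = 0.42058 and p̂₂ = 136/193 = 0.70466.
Pooled p̂ = (188+136)/(447+193) = 324/640 = 0.50625.
SE = √[p̂(1−p̂)(1/n₁+1/n₂)] = √[0.50625·0.49375·(1/447+1/193)] ≈ 0.043062.
z = -0.28408/0.043062 = -6.597.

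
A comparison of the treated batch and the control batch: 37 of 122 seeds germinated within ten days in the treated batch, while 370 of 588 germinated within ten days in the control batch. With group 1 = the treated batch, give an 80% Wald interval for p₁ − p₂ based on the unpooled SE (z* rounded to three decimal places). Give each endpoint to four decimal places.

(-0.3851, -0.2668)

p̂₁ = 37/122 = 0.30328, p̂₂ = 370/588 = 0.62925; p̂₁ − p̂₂ = -0.32597.
Unpooled SE = √(p̂₁(1−p̂₁)/n₁ + p̂₂(1−p̂₂)/n₂) = √(0.001731973 + 0.000396758) = 0.046138.
z* = 1.282 at the 80% level. Margin of error = 0.05915.
Interval: -0.32597 ± 0.05915 → (-0.3851, -0.2668).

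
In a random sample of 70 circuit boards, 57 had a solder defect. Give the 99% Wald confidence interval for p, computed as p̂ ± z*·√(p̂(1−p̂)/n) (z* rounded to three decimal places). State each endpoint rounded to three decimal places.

(0.695, 0.934)

With x = 57 successes in n = 70, p̂ = 0.81429.
Standard error of p̂: √(0.151224/70) = √0.002160350 = 0.046480.
The 99% critical value is z* = 2.576.
Margin = 2.576·0.046480 = 0.11973.
Interval: 0.81429 ± 0.11973 → (0.695, 0.934).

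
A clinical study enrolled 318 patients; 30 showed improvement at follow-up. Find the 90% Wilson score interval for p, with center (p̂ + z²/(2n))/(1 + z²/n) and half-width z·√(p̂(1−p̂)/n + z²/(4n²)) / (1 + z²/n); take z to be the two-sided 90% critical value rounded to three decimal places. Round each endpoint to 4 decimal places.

(0.0707, 0.1248)

p̂ = 30/318 = 0.09434; z = 1.645, so z² = 2.706025.
1 + z²/n = 1.008510.
Adjusted center: (0.09434 + z²/(2n))/1.008510 = 0.09776.
Radicand: p̂(1−p̂)/n + z²/(4n²) = 0.000268678 + 0.000006690 = 0.000275368.
Half-width = 1.645·√0.000275368/1.008510 = 0.02707.
CI: 0.09776 ± 0.02707 = (0.0707, 0.1248).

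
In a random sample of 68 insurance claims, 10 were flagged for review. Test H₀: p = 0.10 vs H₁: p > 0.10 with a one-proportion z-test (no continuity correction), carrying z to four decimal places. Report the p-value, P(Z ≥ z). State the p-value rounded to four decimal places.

p̂ = 10/68 = 0.14706.
SE₀ = √(0.10·0.90/68) = 0.036380.
Test statistic (full precision, shown to 4 dp): z = (10/68 − 0.10)/SE₀ ≈ 1.2935.
p-value = P(Z ≥ z) with z = 1.2935 → 0.0979.

p-value = 0.0979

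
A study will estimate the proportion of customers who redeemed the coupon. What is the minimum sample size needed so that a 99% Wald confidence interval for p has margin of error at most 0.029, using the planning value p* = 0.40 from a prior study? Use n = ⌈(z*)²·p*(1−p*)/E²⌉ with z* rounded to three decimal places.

The 99% critical value is z* = 2.576.
p*(1−p*) = 0.2400.
(z*)²·p*(1−p*)/E² = 6.635776·0.2400/0.000841 = 1893.682.
Rounding up, n = 1894.

n = 1894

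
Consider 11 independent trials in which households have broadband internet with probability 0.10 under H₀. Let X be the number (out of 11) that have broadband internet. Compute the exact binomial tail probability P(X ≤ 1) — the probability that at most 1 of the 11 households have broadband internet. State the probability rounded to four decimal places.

P = 0.6974

X ~ Binomial(n=11, p=0.10).
P(X ≤ 1) = C(11,0)·0.10^0·0.90^11 + C(11,1)·0.10^1·0.90^10.
= 0.313811 + 0.383546 = 0.6974.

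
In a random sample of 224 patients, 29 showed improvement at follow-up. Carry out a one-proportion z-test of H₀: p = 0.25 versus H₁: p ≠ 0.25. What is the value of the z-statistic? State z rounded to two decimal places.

z = -4.17

With x = 29 successes in n = 224, p̂ = 0.12946.
Null standard error: √(0.25·0.75/224) = √0.000837054 = 0.028932.
Test statistic: z = -0.12054/0.028932 = -4.17.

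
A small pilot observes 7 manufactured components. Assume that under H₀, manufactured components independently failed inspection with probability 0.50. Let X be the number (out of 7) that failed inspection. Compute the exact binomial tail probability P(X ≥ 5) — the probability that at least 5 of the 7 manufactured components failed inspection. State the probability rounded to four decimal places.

P = 0.2266

X is binomial with n = 7 and p = 0.50.
P(X ≥ 5) = C(7,5)·0.50^5·0.50^2 + C(7,6)·0.50^6·0.50^1 + C(7,7)·0.50^7·0.50^0.
= 0.164062 + 0.054688 + 0.007812 = 0.2266.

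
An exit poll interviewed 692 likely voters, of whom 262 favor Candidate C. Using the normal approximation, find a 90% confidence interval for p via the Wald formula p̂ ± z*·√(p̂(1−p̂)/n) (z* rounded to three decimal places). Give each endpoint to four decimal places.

(0.3483, 0.4089)

With x = 262 successes in n = 692, p̂ = 0.37861.
Standard error of p̂: √(0.235265/692) = √0.000339979 = 0.018439.
The 90% critical value is z* = 1.645.
Margin = 1.645·0.018439 = 0.03033.
CI: 0.37861 ± 0.03033 = (0.3483, 0.4089).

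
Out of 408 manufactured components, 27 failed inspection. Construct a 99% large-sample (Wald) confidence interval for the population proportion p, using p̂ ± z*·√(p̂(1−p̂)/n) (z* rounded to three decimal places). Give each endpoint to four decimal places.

(0.0345, 0.0979)

Sample proportion p̂ = 27/408 = 0.06618.
SE(p̂) = √(0.06618·0.93382/408) = 0.012307.
For 99% confidence, z* = 2.576.
Margin of error: 2.576 × 0.012307 = 0.03170.
CI: 0.06618 ± 0.03170 = (0.0345, 0.0979).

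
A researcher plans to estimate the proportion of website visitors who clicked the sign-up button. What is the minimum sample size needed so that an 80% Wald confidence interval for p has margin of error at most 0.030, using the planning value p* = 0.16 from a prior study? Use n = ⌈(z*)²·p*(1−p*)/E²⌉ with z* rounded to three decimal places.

z* = 1.282 at the 80% level.
p*(1−p*) = 0.1344.
Required n before rounding: 1.643524 × 0.1344 / 0.030² = 245.433.
Rounding up, n = 246.

n = 246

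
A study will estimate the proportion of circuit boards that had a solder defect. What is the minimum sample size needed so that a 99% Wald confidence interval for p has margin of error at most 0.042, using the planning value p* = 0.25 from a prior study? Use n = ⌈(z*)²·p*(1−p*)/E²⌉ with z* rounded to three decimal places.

z* = 2.576 at the 99% level.
p*(1−p*) = 0.25·0.75 = 0.1875.
(z*)²·p*(1−p*)/E² = 6.635776·0.1875/0.001764 = 705.333.
Rounding up, n = 706.

n = 706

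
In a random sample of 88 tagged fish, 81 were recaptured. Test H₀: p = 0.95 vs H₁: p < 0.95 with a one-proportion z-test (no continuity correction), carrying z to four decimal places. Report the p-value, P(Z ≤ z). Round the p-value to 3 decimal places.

p-value = 0.102

Sample proportion p̂ = 81/88 = 0.92045.
Null standard error: √(0.95·0.05/88) = √0.000539773 = 0.023233.
Test statistic (full precision, shown to 4 dp): z = (81/88 − 0.95)/SE₀ ≈ -1.2717.
From the standard normal, P(Z ≤ z) = 0.102.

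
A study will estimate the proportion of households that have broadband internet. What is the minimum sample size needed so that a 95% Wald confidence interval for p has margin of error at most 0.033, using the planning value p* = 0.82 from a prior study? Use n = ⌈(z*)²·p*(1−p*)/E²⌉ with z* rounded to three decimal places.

The 95% critical value is z* = 1.960.
p*(1−p*) = 0.1476.
(z*)²·p*(1−p*)/E² = 3.841600·0.1476/0.001089 = 520.680.
⌈520.680⌉ = 521.

n = 521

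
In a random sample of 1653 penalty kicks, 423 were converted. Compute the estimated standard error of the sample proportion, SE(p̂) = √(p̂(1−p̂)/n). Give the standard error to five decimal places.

SE = 0.01073

With x = 423 successes in n = 1653, p̂ = 0.25590.
p̂(1−p̂) = 0.25590·0.74410 = 0.190415.
SE = √(0.190415/1653) = 0.01073.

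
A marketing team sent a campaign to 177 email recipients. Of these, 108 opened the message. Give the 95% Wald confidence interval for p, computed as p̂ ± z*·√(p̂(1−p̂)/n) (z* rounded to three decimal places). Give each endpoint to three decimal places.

(0.538, 0.682)

With x = 108 successes in n = 177, p̂ = 0.61017.
Standard error of p̂: √(0.237863/177) = √0.001343857 = 0.036659.
For 95% confidence, z* = 1.960.
Margin = 1.960·0.036659 = 0.07185.
Interval: 0.61017 ± 0.07185 → (0.538, 0.682).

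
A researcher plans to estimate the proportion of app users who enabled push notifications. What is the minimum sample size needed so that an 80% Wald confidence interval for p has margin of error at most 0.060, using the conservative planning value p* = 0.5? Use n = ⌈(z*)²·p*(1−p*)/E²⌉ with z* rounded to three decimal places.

For 80% confidence, z* = 1.282.
p*(1−p*) = 0.2500.
Required n before rounding: 1.643524 × 0.2500 / 0.060² = 114.134.
⌈114.134⌉ = 115.

n = 115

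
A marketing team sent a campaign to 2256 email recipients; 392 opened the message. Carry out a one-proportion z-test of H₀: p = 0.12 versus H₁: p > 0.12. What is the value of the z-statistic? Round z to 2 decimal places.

z = 7.86

The sample proportion is 392/2256 = 0.17376.
Under H₀, SE = √(p₀(1−p₀)/n) = √(0.12·0.88/2256) = √0.000046809 = 0.006842.
z = (p̂ − p₀)/SE = (0.17376 − 0.12)/0.006842 = 7.86.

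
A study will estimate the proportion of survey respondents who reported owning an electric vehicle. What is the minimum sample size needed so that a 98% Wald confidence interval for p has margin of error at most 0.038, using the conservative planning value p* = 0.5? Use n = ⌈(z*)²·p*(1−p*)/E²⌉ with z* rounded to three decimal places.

n = 937

The 98% critical value is z* = 2.326.
p*(1−p*) = 0.2500.
(z*)²·p*(1−p*)/E² = 5.410276·0.2500/0.001444 = 936.682.
⌈936.682⌉ = 937.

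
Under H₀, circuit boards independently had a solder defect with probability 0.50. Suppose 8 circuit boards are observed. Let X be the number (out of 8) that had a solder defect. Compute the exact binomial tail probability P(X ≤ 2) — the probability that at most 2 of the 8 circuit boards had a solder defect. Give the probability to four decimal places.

X is binomial with n = 8 and p = 0.50.
P(X ≤ 2) = C(8,0)·0.50^0·0.50^8 + C(8,1)·0.50^1·0.50^7 + C(8,2)·0.50^2·0.50^6.
= 0.003906 + 0.031250 + 0.109375 = 0.1445.

P = 0.1445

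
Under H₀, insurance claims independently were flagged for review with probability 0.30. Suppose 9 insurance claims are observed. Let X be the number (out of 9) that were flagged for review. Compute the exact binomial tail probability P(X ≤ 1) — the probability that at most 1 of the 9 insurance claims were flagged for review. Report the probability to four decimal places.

P = 0.1960

X ~ Binomial(n=9, p=0.30).
P(X ≤ 1) = C(9,0)·0.30^0·0.70^9 + C(9,1)·0.30^1·0.70^8.
= 0.040354 + 0.155650 = 0.1960.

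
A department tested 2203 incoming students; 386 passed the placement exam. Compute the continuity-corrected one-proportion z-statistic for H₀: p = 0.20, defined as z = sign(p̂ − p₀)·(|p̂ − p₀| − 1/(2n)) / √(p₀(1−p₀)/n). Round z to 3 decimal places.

p̂ = 386/2203 = 0.17522. p̂ − p₀ = -0.024784.
1/(2n) = 0.000227.
Corrected numerator: |-0.024784| − 0.000227 = 0.024557.
Under H₀, SE = √(p₀(1−p₀)/n) = √(0.20·0.80/2203) = √0.000072628 = 0.008522.
z = (−)0.024557/0.008522 = -2.882.

z = -2.882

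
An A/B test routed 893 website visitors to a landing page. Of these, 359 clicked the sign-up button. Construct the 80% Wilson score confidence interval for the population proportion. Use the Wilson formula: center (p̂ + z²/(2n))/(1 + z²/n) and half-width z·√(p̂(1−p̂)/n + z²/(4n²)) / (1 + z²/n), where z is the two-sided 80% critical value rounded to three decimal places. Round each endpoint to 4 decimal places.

Here p̂ = 359/893 = 0.40202 and z = 1.282 (z² = 1.643524).
Denominator 1 + z²/n = 1 + 1.643524/893 = 1.001840.
Adjusted center: (0.40202 + z²/(2n))/1.001840 = 0.40220.
Radicand: p̂(1−p̂)/n + z²/(4n²) = 0.000269204 + 0.000000515 = 0.000269719.
Half-width = z·√(radicand)/denom = 1.282·0.016423/1.001840 = 0.02102.
Interval: 0.40220 ± 0.02102 → (0.3812, 0.4232).

(0.3812, 0.4232)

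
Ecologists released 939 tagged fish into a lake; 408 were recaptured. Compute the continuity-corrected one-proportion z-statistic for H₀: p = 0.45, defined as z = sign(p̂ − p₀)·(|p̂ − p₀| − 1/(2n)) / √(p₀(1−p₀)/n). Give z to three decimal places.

The sample proportion is 408/939 = 0.43450. p̂ − p₀ = -0.015495.
Continuity correction 1/(2n) = 1/1878 = 0.000532.
Corrected numerator: |-0.015495| − 0.000532 = 0.014963.
Null standard error: √(0.45·0.55/939) = √0.000263578 = 0.016235.
z = (−)0.014963/0.016235 = -0.922.

z = -0.922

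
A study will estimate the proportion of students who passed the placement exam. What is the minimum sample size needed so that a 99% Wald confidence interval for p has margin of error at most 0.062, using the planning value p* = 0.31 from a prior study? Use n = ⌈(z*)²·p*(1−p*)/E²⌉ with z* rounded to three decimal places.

n = 370

The 99% critical value is z* = 2.576.
p*(1−p*) = 0.31·0.69 = 0.2139.
Required n before rounding: 6.635776 × 0.2139 / 0.062² = 369.249.
Rounding up, n = 370.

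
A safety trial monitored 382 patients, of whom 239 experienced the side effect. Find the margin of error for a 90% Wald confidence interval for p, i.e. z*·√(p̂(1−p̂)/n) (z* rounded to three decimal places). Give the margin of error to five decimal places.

ME = 0.04073

The sample proportion is 239/382 = 0.62565.
SE(p̂) = √(0.62565·0.37435/382) = 0.024761.
The 90% critical value is z* = 1.645.
ME = 1.645·0.024761 = 0.04073.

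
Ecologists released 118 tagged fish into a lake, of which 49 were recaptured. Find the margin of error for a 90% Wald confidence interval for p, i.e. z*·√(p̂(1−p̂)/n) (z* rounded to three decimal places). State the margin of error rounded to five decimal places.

ME = 0.07462

p̂ = 49/118 = 0.41525.
Standard error of p̂: √(0.242818/118) = √0.002057781 = 0.045363.
For 90% confidence, z* = 1.645.
ME = 1.645·0.045363 = 0.07462.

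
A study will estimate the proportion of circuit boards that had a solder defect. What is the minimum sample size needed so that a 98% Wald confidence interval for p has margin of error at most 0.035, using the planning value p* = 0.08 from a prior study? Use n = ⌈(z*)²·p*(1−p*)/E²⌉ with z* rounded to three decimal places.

n = 326

For 98% confidence, z* = 2.326.
p*(1−p*) = 0.08·0.92 = 0.0736.
(z*)²·p*(1−p*)/E² = 5.410276·0.0736/0.001225 = 325.058.
Rounding up, n = 326.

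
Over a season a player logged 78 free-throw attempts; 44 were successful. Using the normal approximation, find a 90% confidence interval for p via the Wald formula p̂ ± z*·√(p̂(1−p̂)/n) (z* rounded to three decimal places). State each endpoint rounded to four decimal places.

With x = 44 successes in n = 78, p̂ = 0.56410.
Standard error of p̂: √(0.245891/78) = √0.003152447 = 0.056147.
z* = 1.645 at the 90% level.
Margin of error: 1.645 × 0.056147 = 0.09236.
CI: 0.56410 ± 0.09236 = (0.4717, 0.6565).

(0.4717, 0.6565)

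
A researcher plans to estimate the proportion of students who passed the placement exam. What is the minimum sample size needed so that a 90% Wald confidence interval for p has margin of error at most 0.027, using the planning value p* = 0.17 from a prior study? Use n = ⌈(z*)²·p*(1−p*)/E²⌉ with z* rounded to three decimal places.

z* = 1.645 at the 90% level.
p*(1−p*) = 0.1411.
(z*)²·p*(1−p*)/E² = 2.706025·0.1411/0.000729 = 523.759.
Rounding up, n = 524.

n = 524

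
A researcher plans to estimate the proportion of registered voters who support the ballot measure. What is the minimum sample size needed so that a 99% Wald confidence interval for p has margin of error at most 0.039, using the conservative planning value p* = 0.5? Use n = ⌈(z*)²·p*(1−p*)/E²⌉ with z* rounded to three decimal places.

n = 1091

z* = 2.576 at the 99% level.
p*(1−p*) = 0.2500.
Required n before rounding: 6.635776 × 0.2500 / 0.039² = 1090.693.
Rounding up, n = 1091.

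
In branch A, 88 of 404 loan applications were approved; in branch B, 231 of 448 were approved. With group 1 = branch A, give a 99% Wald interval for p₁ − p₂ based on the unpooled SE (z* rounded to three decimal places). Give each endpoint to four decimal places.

p̂₁ = 0.21782, p̂₂ = 0.51562, so the observed difference is -0.29780.
Unpooled SE = √(p̂₁(1−p̂₁)/n₁ + p̂₂(1−p̂₂)/n₂) = √(0.000421721 + 0.000557491) = 0.031292.
z* = 2.576 at the 99% level. Margin of error = 0.08061.
CI: -0.29780 ± 0.08061 = (-0.3784, -0.2172).

(-0.3784, -0.2172)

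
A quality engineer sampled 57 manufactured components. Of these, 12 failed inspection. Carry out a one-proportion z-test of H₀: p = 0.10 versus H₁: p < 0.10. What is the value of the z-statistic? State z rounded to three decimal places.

z = 2.782

With x = 12 successes in n = 57, p̂ = 0.21053.
Under H₀, SE = √(p₀(1−p₀)/n) = √(0.10·0.90/57) = √0.001578947 = 0.039736.
z = (p̂ − p₀)/SE = (0.21053 − 0.10)/0.039736 = 2.782.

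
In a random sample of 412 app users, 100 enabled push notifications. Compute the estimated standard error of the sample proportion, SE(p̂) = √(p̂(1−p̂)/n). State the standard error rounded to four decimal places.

SE = 0.0211

The sample proportion is 100/412 = 0.24272.
p̂(1−p̂) = 0.24272·0.75728 = 0.183807.
SE = √(0.183807/412) = √0.000446133 = 0.0211.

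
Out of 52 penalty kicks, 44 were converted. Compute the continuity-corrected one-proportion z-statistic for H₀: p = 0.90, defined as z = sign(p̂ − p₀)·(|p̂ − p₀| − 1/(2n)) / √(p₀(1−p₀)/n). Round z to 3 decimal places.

z = -1.063

Sample proportion p̂ = 44/52 = 0.84615. p̂ − p₀ = -0.053846.
Continuity correction 1/(2n) = 1/104 = 0.009615.
Corrected numerator: |-0.053846| − 0.009615 = 0.044231.
Under H₀, SE = √(p₀(1−p₀)/n) = √(0.90·0.10/52) = √0.001730769 = 0.041603.
z = −0.044231/0.041603 = -1.063.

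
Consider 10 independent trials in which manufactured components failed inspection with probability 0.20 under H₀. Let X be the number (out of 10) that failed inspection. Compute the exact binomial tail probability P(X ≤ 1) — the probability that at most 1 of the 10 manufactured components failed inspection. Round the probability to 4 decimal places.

P = 0.3758

X is binomial with n = 10 and p = 0.20.
P(X ≤ 1) = C(10,0)·0.20^0·0.80^10 + C(10,1)·0.20^1·0.80^9.
= 0.107374 + 0.268435 = 0.3758.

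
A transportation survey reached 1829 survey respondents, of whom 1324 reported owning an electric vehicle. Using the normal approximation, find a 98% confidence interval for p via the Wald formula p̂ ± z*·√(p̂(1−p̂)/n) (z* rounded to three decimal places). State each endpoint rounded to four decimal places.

The sample proportion is 1324/1829 = 0.72389.
Standard error of p̂: √(0.199872/1829) = √0.000109279 = 0.010454.
For 98% confidence, z* = 2.326.
Margin of error: 2.326 × 0.010454 = 0.02432.
Interval: 0.72389 ± 0.02432 → (0.6996, 0.7482).

(0.6996, 0.7482)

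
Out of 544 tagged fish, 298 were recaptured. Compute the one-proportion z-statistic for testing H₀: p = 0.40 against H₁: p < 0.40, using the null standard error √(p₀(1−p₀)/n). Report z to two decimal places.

z = 7.04

p̂ = 298/544 = 0.54779.
Null standard error: √(0.40·0.60/544) = √0.000441176 = 0.021004.
Test statistic: z = 0.14779/0.021004 = 7.04.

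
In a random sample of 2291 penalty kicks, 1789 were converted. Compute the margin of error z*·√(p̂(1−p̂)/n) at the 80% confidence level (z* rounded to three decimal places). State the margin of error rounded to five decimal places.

ME = 0.01108

The sample proportion is 1789/2291 = 0.78088.
SE = √(p̂(1−p̂)/n) = √(0.171105/2291) = 0.008642.
z* = 1.282 at the 80% level.
So ME = 0.01108.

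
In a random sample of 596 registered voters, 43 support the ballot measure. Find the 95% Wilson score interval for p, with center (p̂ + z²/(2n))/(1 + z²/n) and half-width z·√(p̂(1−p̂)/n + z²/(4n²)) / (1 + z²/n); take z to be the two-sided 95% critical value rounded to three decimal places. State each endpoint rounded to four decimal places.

p̂ = 43/596 = 0.07215; z = 1.960, so z² = 3.841600.
1 + z²/n = 1.006446.
Adjusted center: (0.07215 + z²/(2n))/1.006446 = 0.07489.
Radicand: p̂(1−p̂)/n + z²/(4n²) = 0.000112319 + 0.000002704 = 0.000115023.
Half-width = z·√(radicand)/denom = 1.960·0.010725/1.006446 = 0.02089.
So the interval runs from 0.0540 to 0.0958.

(0.0540, 0.0958)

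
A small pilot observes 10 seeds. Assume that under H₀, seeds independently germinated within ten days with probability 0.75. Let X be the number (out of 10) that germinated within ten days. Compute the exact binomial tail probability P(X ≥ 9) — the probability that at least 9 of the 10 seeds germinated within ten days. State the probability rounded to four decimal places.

X ~ Binomial(n=10, p=0.75).
P(X ≥ 9) = C(10,9)·0.75^9·0.25^1 + C(10,10)·0.75^10·0.25^0.
= 0.187712 + 0.056314 = 0.2440.

P = 0.2440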